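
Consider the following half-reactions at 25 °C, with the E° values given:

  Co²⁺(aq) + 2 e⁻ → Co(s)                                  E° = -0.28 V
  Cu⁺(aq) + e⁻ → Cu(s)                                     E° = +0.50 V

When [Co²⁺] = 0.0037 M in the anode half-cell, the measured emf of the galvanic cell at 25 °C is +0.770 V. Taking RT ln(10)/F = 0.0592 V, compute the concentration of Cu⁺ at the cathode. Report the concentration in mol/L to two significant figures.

0.041 M

Cu⁺/Cu is the cathode, Co²⁺/Co the anode: E°cell = +0.78 V, n = 2.
Overall reaction: 2 Cu⁺(aq) + Co(s) → 2 Cu(s) + Co²⁺(aq); Q = [Co²⁺]^1/[Cu⁺]^2.
From E = E° − (0.0592/n) log Q: log Q = (E° − E)·n/0.0592 = (+0.78 − (+0.770))·2/0.0592 = 0.3378.
So 2·log[Cu⁺] = 1·log(0.0037) − log Q = -2.4318 − (0.3378) = -2.7696; log[Cu⁺] = -2.7696 / 2 = -1.3848; [Cu⁺] = 10^(-1.3848) ≈ 0.041 M.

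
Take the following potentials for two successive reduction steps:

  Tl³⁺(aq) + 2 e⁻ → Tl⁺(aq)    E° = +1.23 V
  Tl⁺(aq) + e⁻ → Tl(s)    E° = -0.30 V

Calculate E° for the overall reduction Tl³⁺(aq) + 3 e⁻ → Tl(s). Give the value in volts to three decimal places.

+0.720 V

Adding the free-energy changes (−nFE°) of the two steps gives −n₃FE°₃ = −n₁FE°₁ − n₂FE°₂.
E°₃ = (2×+1.23 + 1×-0.30) / 3 = (+2.160) / 3 = +0.720 V.
E° values themselves are not directly additive — weighting by electron count is essential.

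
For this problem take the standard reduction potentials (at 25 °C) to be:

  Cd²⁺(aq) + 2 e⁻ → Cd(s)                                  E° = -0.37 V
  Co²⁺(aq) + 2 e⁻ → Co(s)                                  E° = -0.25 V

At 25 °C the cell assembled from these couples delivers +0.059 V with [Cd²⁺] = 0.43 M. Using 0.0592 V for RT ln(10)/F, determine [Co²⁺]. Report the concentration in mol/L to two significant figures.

0.0037 M

Co²⁺/Co is the cathode, Cd²⁺/Cd the anode: E°cell = +0.12 V, n = 2.
Overall reaction: Co²⁺(aq) + Cd(s) → Co(s) + Cd²⁺(aq); Q = [Cd²⁺]^1/[Co²⁺]^1.
From E = E° − (0.0592/n) log Q: log Q = (E° − E)·n/0.0592 = (+0.12 − (+0.059))·2/0.0592 = 2.0608.
So 1·log[Co²⁺] = 1·log(0.43) − log Q = -0.3665 − (2.0608) = -2.4273; [Co²⁺] = 10^(-2.4273) ≈ 0.0037 M.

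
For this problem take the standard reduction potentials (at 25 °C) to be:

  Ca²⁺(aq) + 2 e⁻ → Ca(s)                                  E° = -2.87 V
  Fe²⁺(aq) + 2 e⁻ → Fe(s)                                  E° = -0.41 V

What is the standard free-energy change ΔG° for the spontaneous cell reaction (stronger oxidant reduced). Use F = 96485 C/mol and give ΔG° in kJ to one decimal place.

-474.7 kJ

Fe²⁺/Fe (E° = -0.41 V) is the cathode; Ca²⁺/Ca (E° = -2.87 V) is the anode, so E°cell = +2.46 V.
Balancing electrons gives n = 2 (lcm of 2 and 2).
ΔG° = −nFE° = −(2)(96485)(+2.46) = -474,706 J = -474.7 kJ.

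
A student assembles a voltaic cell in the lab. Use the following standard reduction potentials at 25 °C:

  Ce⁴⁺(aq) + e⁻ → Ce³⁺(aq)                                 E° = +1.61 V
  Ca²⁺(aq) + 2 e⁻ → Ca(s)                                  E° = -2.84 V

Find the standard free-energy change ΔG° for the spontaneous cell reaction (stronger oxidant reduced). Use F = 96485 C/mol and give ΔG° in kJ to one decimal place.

-858.7 kJ

Ce⁴⁺/Ce³⁺ (E° = +1.61 V) is the cathode; Ca²⁺/Ca (E° = -2.84 V) is the anode, so E°cell = +4.45 V.
Balancing electrons gives n = 2 (lcm of 1 and 2).
ΔG° = −nFE° = −(2)(96485)(+4.45) = -858,716 J = -858.7 kJ.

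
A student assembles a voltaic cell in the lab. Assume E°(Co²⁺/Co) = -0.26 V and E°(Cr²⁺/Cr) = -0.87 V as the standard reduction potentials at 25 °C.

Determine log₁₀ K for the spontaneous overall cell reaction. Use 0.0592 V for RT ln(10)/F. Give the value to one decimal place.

20.6

Cathode: Co²⁺/Co; anode: Cr²⁺/Cr. E°cell = +0.61 V, n = 2.
log K = nE°cell / 0.0592 = (2)(+0.61) / 0.0592 = 20.6.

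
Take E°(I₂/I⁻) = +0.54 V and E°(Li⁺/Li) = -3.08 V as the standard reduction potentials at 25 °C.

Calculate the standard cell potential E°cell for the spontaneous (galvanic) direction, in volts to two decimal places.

+3.62 V

The I₂/I⁻ couple has the higher reduction potential, so it is the cathode; Li⁺/Li is oxidised at the anode.
E°cell = E°(cathode) − E°(anode) = (+0.54) − (-3.08) = +3.62 V.
Since E°cell > 0, the reaction is spontaneous under standard conditions.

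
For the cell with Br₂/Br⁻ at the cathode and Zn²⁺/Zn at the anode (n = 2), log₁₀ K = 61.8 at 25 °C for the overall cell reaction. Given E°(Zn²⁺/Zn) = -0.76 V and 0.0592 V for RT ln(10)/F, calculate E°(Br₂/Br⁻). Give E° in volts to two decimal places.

E°cell = (0.0592/n)·log K = (0.0592/2)(61.8) = +1.829 V.
Since Br₂/Br⁻ is the cathode and Zn²⁺/Zn the anode, E°cell = E°(Br₂/Br⁻) − E°(Zn²⁺/Zn).
So E°(Br₂/Br⁻) = E°cell + E°(Zn²⁺/Zn) = +1.829 + (-0.76) = +1.07 V.

+1.07 V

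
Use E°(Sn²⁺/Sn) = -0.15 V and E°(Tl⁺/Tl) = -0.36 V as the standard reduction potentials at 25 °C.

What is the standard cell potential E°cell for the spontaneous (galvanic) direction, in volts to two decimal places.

+0.21 V

The Sn²⁺/Sn couple has the higher reduction potential, so it is the cathode; Tl⁺/Tl is oxidised at the anode.
E°cell = E°(cathode) − E°(anode) = (-0.15) − (-0.36) = +0.21 V.
Since E°cell > 0, the reaction is spontaneous under standard conditions.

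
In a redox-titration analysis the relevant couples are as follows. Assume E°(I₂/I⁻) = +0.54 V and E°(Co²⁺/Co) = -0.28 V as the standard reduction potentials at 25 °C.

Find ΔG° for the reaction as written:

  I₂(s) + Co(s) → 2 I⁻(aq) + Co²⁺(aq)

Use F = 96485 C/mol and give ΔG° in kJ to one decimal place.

As written, I₂/I⁻ is reduced (cathode) and Co²⁺/Co is oxidised (anode), so E°cell = (+0.54) − (-0.28) = +0.82 V.
Balancing electrons gives n = 2.
ΔG° = −nFE° = −(2)(96485)(+0.82) = -158,235 J = -158.2 kJ.

-158.2 kJ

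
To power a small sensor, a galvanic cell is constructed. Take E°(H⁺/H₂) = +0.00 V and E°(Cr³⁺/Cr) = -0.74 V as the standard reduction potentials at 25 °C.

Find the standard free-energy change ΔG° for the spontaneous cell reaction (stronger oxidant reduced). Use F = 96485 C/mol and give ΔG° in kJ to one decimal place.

H⁺/H₂ (E° = +0.00 V) is the cathode; Cr³⁺/Cr (E° = -0.74 V) is the anode, so E°cell = +0.74 V.
Balancing electrons gives n = 6 (lcm of 2 and 3).
ΔG° = −nFE° = −(6)(96485)(+0.74) = -428,393 J = -428.4 kJ.

-428.4 kJ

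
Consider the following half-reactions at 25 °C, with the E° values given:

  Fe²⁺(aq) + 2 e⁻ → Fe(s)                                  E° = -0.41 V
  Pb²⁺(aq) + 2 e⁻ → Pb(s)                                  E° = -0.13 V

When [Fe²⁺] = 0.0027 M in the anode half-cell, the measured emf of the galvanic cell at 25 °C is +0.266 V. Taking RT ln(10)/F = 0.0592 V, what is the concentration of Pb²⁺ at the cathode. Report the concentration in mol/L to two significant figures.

Pb²⁺/Pb is the cathode, Fe²⁺/Fe the anode: E°cell = +0.28 V, n = 2.
Overall reaction: Pb²⁺(aq) + Fe(s) → Pb(s) + Fe²⁺(aq); Q = [Fe²⁺]^1/[Pb²⁺]^1.
From E = E° − (0.0592/n) log Q: log Q = (E° − E)·n/0.0592 = (+0.28 − (+0.266))·2/0.0592 = 0.4730.
So 1·log[Pb²⁺] = 1·log(0.0027) − log Q = -2.5686 − (0.4730) = -3.0416; [Pb²⁺] = 10^(-3.0416) ≈ 0.00091 M.

0.00091 M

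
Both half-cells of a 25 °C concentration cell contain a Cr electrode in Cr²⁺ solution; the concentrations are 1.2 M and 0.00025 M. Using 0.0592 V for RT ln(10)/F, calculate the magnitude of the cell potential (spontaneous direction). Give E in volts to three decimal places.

+0.109 V

For a concentration cell E°cell = 0. The 1.2 M side is the cathode (reduction is favoured where [Cr²⁺] is higher).
With n = 2, E = −(0.0592/2) log([Cr²⁺]ₐₙ/[Cr²⁺]꜀ₐₜ) = −(0.0592/2) log(0.00025/1.2) = −(0.0592/2)(-3.681) = +0.109 V.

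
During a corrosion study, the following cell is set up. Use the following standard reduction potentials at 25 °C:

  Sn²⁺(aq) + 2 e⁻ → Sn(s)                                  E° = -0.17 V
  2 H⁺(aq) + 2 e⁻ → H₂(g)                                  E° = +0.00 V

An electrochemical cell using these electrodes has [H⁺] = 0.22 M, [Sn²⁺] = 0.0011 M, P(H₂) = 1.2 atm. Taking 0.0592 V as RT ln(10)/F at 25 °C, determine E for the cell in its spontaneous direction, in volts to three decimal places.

+0.216 V

H⁺/H₂ is the cathode (higher E°), Sn²⁺/Sn the anode: E°cell = +0.00 − (-0.17) = +0.17 V, n = 2.
Overall: 2 H⁺(aq) + Sn(s) → H₂(g) + Sn²⁺(aq)
Q = P(H₂)·[Sn²⁺] / ([H⁺]^2); log Q = -1.564.
E = E° − (0.0592/n) log Q = +0.17 − (0.0592/2)(-1.564) = +0.216 V.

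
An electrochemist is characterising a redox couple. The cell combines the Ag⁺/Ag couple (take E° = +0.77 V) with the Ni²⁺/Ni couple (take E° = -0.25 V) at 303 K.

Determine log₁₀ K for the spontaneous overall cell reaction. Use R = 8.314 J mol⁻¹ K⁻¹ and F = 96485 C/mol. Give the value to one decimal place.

33.9

Cathode: Ag⁺/Ag; anode: Ni²⁺/Ni. E°cell = (+0.77) − (-0.25) = +1.02 V, with n = 2.
ΔG° = −nFE° = −RT ln K, so ln K = nFE°/(RT) = (2)(96485)(+1.02) / ((8.314)(303)) = 78.134.
log₁₀ K = 78.134 / ln 10 = 33.9.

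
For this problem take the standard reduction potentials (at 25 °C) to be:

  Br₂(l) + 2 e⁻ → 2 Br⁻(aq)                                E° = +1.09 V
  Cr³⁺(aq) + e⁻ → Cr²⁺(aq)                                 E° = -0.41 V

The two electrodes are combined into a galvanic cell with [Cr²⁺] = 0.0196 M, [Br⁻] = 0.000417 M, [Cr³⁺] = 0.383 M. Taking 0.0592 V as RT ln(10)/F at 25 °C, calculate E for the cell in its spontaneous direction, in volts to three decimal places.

+1.624 V

Br₂/Br⁻ is the cathode (higher E°), Cr³⁺/Cr²⁺ the anode: E°cell = +1.09 − (-0.41) = +1.50 V, n = 2.
Overall: Br₂(l) + 2 Cr²⁺(aq) → 2 Br⁻(aq) + 2 Cr³⁺(aq)
Q = [Br⁻]^2·[Cr³⁺]^2 / ([Cr²⁺]^2); log Q = -4.178.
E = E° − (0.0592/n) log Q = +1.50 − (0.0592/2)(-4.178) = +1.624 V.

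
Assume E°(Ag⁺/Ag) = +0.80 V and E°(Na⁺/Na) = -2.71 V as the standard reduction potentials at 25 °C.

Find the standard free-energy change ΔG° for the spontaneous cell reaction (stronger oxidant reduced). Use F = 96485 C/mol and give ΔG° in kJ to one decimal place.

-338.7 kJ

Ag⁺/Ag (E° = +0.80 V) is the cathode; Na⁺/Na (E° = -2.71 V) is the anode, so E°cell = +3.51 V.
Balancing electrons gives n = 1 (lcm of 1 and 1).
ΔG° = −nFE° = −(1)(96485)(+3.51) = -338,662 J = -338.7 kJ.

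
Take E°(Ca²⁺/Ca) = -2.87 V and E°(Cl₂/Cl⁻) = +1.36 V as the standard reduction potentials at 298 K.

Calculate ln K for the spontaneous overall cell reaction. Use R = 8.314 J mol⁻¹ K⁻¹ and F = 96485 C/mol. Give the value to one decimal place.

Cathode: Cl₂/Cl⁻; anode: Ca²⁺/Ca. E°cell = (+1.36) − (-2.87) = +4.23 V, with n = 2.
ΔG° = −nFE° = −RT ln K, so ln K = nFE°/(RT) = (2)(96485)(+4.23) / ((8.314)(298)) = 329.461.

329.5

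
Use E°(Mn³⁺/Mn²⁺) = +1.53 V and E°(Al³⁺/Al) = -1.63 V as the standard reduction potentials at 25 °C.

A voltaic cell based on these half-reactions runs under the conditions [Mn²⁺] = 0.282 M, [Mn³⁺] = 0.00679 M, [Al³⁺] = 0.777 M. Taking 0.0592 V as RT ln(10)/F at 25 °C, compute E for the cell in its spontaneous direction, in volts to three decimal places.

Mn³⁺/Mn²⁺ is the cathode (higher E°), Al³⁺/Al the anode: E°cell = +1.53 − (-1.63) = +3.16 V, n = 3.
Overall: 3 Mn³⁺(aq) + Al(s) → 3 Mn²⁺(aq) + Al³⁺(aq)
Q = [Mn²⁺]^3·[Al³⁺] / ([Mn³⁺]^3); log Q = 4.746.
E = E° − (0.0592/n) log Q = +3.16 − (0.0592/3)(4.746) = +3.066 V.

+3.066 V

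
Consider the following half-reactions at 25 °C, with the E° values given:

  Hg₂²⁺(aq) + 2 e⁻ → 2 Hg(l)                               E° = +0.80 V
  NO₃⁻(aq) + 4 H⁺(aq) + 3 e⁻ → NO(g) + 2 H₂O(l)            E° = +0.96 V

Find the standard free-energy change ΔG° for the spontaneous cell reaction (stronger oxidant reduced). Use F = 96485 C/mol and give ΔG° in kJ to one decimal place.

NO₃⁻/NO (E° = +0.96 V) is the cathode; Hg₂²⁺/Hg (E° = +0.80 V) is the anode, so E°cell = +0.16 V.
Balancing electrons gives n = 6 (lcm of 3 and 2).
ΔG° = −nFE° = −(6)(96485)(+0.16) = -92,626 J = -92.6 kJ.

-92.6 kJ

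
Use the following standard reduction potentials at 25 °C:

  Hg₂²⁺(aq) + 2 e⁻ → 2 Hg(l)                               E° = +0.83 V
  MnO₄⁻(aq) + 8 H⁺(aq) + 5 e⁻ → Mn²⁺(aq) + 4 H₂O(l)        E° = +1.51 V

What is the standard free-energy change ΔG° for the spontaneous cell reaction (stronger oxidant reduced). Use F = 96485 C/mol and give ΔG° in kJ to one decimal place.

MnO₄⁻/Mn²⁺ (E° = +1.51 V) is the cathode; Hg₂²⁺/Hg (E° = +0.83 V) is the anode, so E°cell = +0.68 V.
Balancing electrons gives n = 10 (lcm of 5 and 2).
ΔG° = −nFE° = −(10)(96485)(+0.68) = -656,098 J = -656.1 kJ.

-656.1 kJ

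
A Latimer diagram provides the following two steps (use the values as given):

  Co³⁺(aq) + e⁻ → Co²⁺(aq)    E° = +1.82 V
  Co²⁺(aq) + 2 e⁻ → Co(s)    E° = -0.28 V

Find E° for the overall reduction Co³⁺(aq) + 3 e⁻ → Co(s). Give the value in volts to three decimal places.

Since ΔG° = −nFE° is additive over sequential reductions, n₃E°₃ = n₁E°₁ + n₂E°₂.
E°₃ = (1×+1.82 + 2×-0.28) / 3 = (+1.260) / 3 = +0.420 V.

+0.420 V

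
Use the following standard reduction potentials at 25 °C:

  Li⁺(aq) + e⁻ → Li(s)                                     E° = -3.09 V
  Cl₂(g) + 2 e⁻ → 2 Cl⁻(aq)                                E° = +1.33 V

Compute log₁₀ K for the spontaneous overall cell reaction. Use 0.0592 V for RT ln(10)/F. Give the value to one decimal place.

149.3

Cathode: Cl₂/Cl⁻; anode: Li⁺/Li. E°cell = +4.42 V, n = 2.
log K = nE°cell / 0.0592 = (2)(+4.42) / 0.0592 = 149.3.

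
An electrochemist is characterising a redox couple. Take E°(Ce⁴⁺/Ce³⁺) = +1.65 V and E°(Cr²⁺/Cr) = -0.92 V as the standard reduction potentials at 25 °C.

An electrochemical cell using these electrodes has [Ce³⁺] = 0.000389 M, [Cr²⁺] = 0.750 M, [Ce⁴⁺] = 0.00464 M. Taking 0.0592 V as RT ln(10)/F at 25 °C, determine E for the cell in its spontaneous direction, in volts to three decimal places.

Ce⁴⁺/Ce³⁺ is the cathode (higher E°), Cr²⁺/Cr the anode: E°cell = +1.65 − (-0.92) = +2.57 V, n = 2.
Overall: 2 Ce⁴⁺(aq) + Cr(s) → 2 Ce³⁺(aq) + Cr²⁺(aq)
Q = [Ce³⁺]^2·[Cr²⁺] / ([Ce⁴⁺]^2); log Q = -2.278.
E = E° − (0.0592/n) log Q = +2.57 − (0.0592/2)(-2.278) = +2.637 V.

+2.637 V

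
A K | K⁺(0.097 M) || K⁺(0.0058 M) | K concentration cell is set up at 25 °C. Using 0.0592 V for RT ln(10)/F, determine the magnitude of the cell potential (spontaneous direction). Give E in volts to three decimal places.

For a concentration cell E°cell = 0. The 0.097 M side is the cathode (reduction is favoured where [K⁺] is higher).
With n = 1, E = −(0.0592/1) log([K⁺]ₐₙ/[K⁺]꜀ₐₜ) = −(0.0592/1) log(0.0058/0.097) = −(0.0592/1)(-1.223) = +0.072 V.

+0.072 V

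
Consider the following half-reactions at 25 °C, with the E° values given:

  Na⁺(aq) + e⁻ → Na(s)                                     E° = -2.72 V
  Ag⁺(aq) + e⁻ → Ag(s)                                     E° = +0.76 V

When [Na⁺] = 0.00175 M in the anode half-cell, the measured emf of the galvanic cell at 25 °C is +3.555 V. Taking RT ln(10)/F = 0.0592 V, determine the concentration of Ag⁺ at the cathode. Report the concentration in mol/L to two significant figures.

0.032 M

Ag⁺/Ag is the cathode, Na⁺/Na the anode: E°cell = +3.48 V, n = 1.
Overall reaction: Ag⁺(aq) + Na(s) → Ag(s) + Na⁺(aq); Q = [Na⁺]^1/[Ag⁺]^1.
From E = E° − (0.0592/n) log Q: log Q = (E° − E)·n/0.0592 = (+3.48 − (+3.555))·1/0.0592 = -1.2669.
So 1·log[Ag⁺] = 1·log(0.00175) − log Q = -2.7570 − (-1.2669) = -1.4901; [Ag⁺] = 10^(-1.4901) ≈ 0.032 M.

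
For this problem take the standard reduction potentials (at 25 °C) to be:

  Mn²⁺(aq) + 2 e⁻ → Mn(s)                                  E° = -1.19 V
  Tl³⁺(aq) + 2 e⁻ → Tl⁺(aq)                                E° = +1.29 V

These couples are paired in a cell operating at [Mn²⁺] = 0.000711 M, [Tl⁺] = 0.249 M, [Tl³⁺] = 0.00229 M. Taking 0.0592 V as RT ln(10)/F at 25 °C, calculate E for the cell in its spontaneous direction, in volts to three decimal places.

+2.513 V

Tl³⁺/Tl⁺ is the cathode (higher E°), Mn²⁺/Mn the anode: E°cell = +1.29 − (-1.19) = +2.48 V, n = 2.
Overall: Tl³⁺(aq) + Mn(s) → Tl⁺(aq) + Mn²⁺(aq)
Q = [Tl⁺]·[Mn²⁺] / ([Tl³⁺]); log Q = -1.112.
E = E° − (0.0592/n) log Q = +2.48 − (0.0592/2)(-1.112) = +2.513 V.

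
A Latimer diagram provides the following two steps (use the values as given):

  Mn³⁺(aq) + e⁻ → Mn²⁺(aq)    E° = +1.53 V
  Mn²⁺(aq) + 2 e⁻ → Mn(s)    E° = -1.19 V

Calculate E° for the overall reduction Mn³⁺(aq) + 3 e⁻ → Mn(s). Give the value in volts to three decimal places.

Since ΔG° = −nFE° is additive over sequential reductions, n₃E°₃ = n₁E°₁ + n₂E°₂.
E°₃ = (1×+1.53 + 2×-1.19) / 3 = (-0.850) / 3 = -0.283 V.

-0.283 V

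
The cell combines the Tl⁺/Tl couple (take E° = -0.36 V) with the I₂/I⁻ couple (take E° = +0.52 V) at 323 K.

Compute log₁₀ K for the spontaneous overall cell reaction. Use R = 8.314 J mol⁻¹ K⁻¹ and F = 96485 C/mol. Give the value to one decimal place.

Cathode: I₂/I⁻; anode: Tl⁺/Tl. E°cell = (+0.52) − (-0.36) = +0.88 V, with n = 2.
ΔG° = −nFE° = −RT ln K, so ln K = nFE°/(RT) = (2)(96485)(+0.88) / ((8.314)(323)) = 63.235.
log₁₀ K = 63.235 / ln 10 = 27.5.

27.5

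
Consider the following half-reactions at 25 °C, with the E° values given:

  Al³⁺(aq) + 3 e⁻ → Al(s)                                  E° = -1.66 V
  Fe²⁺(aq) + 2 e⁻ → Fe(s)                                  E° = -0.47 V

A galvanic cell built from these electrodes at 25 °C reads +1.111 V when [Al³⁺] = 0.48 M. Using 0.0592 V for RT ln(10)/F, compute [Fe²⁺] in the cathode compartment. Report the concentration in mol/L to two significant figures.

0.0013 M

Fe²⁺/Fe is the cathode, Al³⁺/Al the anode: E°cell = +1.19 V, n = 6.
Overall reaction: 3 Fe²⁺(aq) + 2 Al(s) → 3 Fe(s) + 2 Al³⁺(aq); Q = [Al³⁺]^2/[Fe²⁺]^3.
From E = E° − (0.0592/n) log Q: log Q = (E° − E)·n/0.0592 = (+1.19 − (+1.111))·6/0.0592 = 8.0068.
So 3·log[Fe²⁺] = 2·log(0.48) − log Q = -0.6375 − (8.0068) = -8.6443; log[Fe²⁺] = -8.6443 / 3 = -2.8814; [Fe²⁺] = 10^(-2.8814) ≈ 0.0013 M.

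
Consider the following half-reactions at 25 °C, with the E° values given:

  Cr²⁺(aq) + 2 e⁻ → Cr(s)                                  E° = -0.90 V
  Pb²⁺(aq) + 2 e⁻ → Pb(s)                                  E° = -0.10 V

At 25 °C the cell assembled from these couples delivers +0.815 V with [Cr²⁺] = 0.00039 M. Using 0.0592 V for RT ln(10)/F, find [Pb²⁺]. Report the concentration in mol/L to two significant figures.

Pb²⁺/Pb is the cathode, Cr²⁺/Cr the anode: E°cell = +0.80 V, n = 2.
Overall reaction: Pb²⁺(aq) + Cr(s) → Pb(s) + Cr²⁺(aq); Q = [Cr²⁺]^1/[Pb²⁺]^1.
From E = E° − (0.0592/n) log Q: log Q = (E° − E)·n/0.0592 = (+0.80 − (+0.815))·2/0.0592 = -0.5068.
So 1·log[Pb²⁺] = 1·log(0.00039) − log Q = -3.4089 − (-0.5068) = -2.9021; [Pb²⁺] = 10^(-2.9021) ≈ 0.0013 M.

0.0013 M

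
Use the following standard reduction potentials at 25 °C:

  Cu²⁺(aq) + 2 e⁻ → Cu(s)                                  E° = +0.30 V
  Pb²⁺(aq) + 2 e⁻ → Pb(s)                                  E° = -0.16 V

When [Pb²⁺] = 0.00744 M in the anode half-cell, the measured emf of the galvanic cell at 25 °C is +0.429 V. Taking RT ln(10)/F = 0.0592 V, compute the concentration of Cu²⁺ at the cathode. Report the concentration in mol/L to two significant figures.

Cu²⁺/Cu is the cathode, Pb²⁺/Pb the anode: E°cell = +0.46 V, n = 2.
Overall reaction: Cu²⁺(aq) + Pb(s) → Cu(s) + Pb²⁺(aq); Q = [Pb²⁺]^1/[Cu²⁺]^1.
From E = E° − (0.0592/n) log Q: log Q = (E° − E)·n/0.0592 = (+0.46 − (+0.429))·2/0.0592 = 1.0473.
So 1·log[Cu²⁺] = 1·log(0.00744) − log Q = -2.1284 − (1.0473) = -3.1757; [Cu²⁺] = 10^(-3.1757) ≈ 0.00067 M.

0.00067 M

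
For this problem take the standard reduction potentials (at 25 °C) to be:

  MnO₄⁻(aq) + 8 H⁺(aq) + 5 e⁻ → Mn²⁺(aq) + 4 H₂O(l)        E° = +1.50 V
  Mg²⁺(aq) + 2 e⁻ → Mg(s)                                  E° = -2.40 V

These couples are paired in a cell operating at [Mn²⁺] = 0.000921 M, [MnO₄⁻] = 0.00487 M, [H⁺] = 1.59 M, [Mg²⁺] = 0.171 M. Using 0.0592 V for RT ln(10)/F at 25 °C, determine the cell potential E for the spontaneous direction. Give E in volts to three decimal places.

+3.950 V

MnO₄⁻/Mn²⁺ is the cathode (higher E°), Mg²⁺/Mg the anode: E°cell = +1.50 − (-2.40) = +3.90 V, n = 10.
Overall: 2 MnO₄⁻(aq) + 16 H⁺(aq) + 5 Mg(s) → 2 Mn²⁺(aq) + 8 H₂O(l) + 5 Mg²⁺(aq)
Q = [Mn²⁺]^2·[Mg²⁺]^5 / ([MnO₄⁻]^2·[H⁺]^16); log Q = -8.504.
E = E° − (0.0592/n) log Q = +3.90 − (0.0592/10)(-8.504) = +3.950 V.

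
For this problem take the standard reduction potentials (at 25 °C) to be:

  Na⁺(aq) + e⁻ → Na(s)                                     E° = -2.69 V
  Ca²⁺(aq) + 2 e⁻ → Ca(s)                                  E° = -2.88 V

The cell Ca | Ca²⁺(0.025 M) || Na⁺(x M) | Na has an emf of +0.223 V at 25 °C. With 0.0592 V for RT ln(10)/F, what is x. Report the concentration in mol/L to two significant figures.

0.57 M

Na⁺/Na is the cathode, Ca²⁺/Ca the anode: E°cell = +0.19 V, n = 2.
Overall reaction: 2 Na⁺(aq) + Ca(s) → 2 Na(s) + Ca²⁺(aq); Q = [Ca²⁺]^1/[Na⁺]^2.
From E = E° − (0.0592/n) log Q: log Q = (E° − E)·n/0.0592 = (+0.19 − (+0.223))·2/0.0592 = -1.1149.
So 2·log[Na⁺] = 1·log(0.025) − log Q = -1.6021 − (-1.1149) = -0.4872; log[Na⁺] = -0.4872 / 2 = -0.2436; [Na⁺] = 10^(-0.2436) ≈ 0.57 M.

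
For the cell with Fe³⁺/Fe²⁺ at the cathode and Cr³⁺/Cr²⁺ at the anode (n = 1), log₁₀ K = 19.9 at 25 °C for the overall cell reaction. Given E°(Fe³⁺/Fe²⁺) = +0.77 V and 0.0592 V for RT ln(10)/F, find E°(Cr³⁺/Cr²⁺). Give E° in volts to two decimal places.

E°cell = (0.0592/n)·log K = (0.0592/1)(19.9) = +1.178 V.
Since Fe³⁺/Fe²⁺ is the cathode and Cr³⁺/Cr²⁺ the anode, E°cell = E°(Fe³⁺/Fe²⁺) − E°(Cr³⁺/Cr²⁺).
So E°(Cr³⁺/Cr²⁺) = E°(Fe³⁺/Fe²⁺) − E°cell = (+0.77) − (+1.178) = -0.41 V.

-0.41 V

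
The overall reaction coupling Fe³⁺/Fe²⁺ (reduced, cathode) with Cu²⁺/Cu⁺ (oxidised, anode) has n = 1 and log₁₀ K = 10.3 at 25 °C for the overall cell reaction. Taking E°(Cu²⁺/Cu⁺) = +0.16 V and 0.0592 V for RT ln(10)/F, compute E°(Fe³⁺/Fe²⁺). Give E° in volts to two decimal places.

E°cell = (0.0592/n)·log K = (0.0592/1)(10.3) = +0.610 V.
Since Fe³⁺/Fe²⁺ is the cathode and Cu²⁺/Cu⁺ the anode, E°cell = E°(Fe³⁺/Fe²⁺) − E°(Cu²⁺/Cu⁺).
So E°(Fe³⁺/Fe²⁺) = E°cell + E°(Cu²⁺/Cu⁺) = +0.610 + (+0.16) = +0.77 V.

+0.77 V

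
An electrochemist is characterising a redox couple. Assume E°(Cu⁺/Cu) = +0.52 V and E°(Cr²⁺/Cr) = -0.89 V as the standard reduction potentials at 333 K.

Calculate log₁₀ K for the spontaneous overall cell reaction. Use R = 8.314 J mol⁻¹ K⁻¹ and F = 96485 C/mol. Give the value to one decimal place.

42.7

Cathode: Cu⁺/Cu; anode: Cr²⁺/Cr. E°cell = (+0.52) − (-0.89) = +1.41 V, with n = 2.
ΔG° = −nFE° = −RT ln K, so ln K = nFE°/(RT) = (2)(96485)(+1.41) / ((8.314)(333)) = 98.278.
log₁₀ K = 98.278 / ln 10 = 42.7.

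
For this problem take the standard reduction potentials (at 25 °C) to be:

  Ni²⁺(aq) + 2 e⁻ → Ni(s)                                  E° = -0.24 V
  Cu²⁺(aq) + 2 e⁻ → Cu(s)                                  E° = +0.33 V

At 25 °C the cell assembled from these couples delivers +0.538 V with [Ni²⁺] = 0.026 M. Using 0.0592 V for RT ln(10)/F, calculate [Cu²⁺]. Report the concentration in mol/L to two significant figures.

Cu²⁺/Cu is the cathode, Ni²⁺/Ni the anode: E°cell = +0.57 V, n = 2.
Overall reaction: Cu²⁺(aq) + Ni(s) → Cu(s) + Ni²⁺(aq); Q = [Ni²⁺]^1/[Cu²⁺]^1.
From E = E° − (0.0592/n) log Q: log Q = (E° − E)·n/0.0592 = (+0.57 − (+0.538))·2/0.0592 = 1.0811.
So 1·log[Cu²⁺] = 1·log(0.026) − log Q = -1.5850 − (1.0811) = -2.6661; [Cu²⁺] = 10^(-2.6661) ≈ 0.0022 M.

0.0022 M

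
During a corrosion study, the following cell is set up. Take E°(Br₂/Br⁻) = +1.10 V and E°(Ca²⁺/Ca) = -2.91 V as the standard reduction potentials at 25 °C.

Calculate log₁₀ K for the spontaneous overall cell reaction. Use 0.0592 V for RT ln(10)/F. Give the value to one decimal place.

135.5

Cathode: Br₂/Br⁻; anode: Ca²⁺/Ca. E°cell = +4.01 V, n = 2.
log K = nE°cell / 0.0592 = (2)(+4.01) / 0.0592 = 135.5.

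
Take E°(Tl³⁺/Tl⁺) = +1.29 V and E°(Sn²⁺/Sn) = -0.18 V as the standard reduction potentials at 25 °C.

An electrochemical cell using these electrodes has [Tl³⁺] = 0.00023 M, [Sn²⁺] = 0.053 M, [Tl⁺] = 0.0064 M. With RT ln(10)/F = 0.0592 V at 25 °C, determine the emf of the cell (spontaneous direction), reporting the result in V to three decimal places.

Tl³⁺/Tl⁺ is the cathode (higher E°), Sn²⁺/Sn the anode: E°cell = +1.29 − (-0.18) = +1.47 V, n = 2.
Overall: Tl³⁺(aq) + Sn(s) → Tl⁺(aq) + Sn²⁺(aq)
Q = [Tl⁺]·[Sn²⁺] / ([Tl³⁺]); log Q = 0.169.
E = E° − (0.0592/n) log Q = +1.47 − (0.0592/2)(0.169) = +1.465 V.

+1.465 V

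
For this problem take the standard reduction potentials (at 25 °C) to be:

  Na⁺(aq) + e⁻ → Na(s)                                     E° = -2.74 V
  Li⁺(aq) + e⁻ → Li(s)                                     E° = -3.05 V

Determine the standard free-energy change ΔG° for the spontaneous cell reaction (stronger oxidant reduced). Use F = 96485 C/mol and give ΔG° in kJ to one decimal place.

Na⁺/Na (E° = -2.74 V) is the cathode; Li⁺/Li (E° = -3.05 V) is the anode, so E°cell = +0.31 V.
Balancing electrons gives n = 1 (lcm of 1 and 1).
ΔG° = −nFE° = −(1)(96485)(+0.31) = -29,910 J = -29.9 kJ.

-29.9 kJ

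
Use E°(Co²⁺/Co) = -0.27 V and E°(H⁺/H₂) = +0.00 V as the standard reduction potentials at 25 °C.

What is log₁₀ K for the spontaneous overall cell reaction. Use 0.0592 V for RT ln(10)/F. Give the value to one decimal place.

Cathode: H⁺/H₂; anode: Co²⁺/Co. E°cell = +0.27 V, n = 2.
log K = nE°cell / 0.0592 = (2)(+0.27) / 0.0592 = 9.1.

9.1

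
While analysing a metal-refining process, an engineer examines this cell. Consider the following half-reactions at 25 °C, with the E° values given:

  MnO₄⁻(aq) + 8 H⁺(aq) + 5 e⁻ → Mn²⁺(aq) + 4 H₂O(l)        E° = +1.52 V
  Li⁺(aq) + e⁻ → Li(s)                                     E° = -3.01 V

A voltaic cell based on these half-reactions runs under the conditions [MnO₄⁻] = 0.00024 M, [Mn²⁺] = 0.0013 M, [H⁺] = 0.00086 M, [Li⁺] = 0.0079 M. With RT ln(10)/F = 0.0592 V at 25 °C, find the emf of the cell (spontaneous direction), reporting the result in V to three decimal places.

MnO₄⁻/Mn²⁺ is the cathode (higher E°), Li⁺/Li the anode: E°cell = +1.52 − (-3.01) = +4.53 V, n = 5.
Overall: MnO₄⁻(aq) + 8 H⁺(aq) + 5 Li(s) → Mn²⁺(aq) + 4 H₂O(l) + 5 Li⁺(aq)
Q = [Mn²⁺]·[Li⁺]^5 / ([MnO₄⁻]·[H⁺]^8); log Q = 14.746.
E = E° − (0.0592/n) log Q = +4.53 − (0.0592/5)(14.746) = +4.355 V.

+4.355 V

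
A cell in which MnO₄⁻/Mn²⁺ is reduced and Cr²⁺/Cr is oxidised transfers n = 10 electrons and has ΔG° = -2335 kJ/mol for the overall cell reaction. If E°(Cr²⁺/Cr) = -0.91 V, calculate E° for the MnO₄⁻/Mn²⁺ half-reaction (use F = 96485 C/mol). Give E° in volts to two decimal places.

E°cell = −ΔG°/(nF) = −(-2335×10³)/((10)(96485)) = +2.420 V.
Since MnO₄⁻/Mn²⁺ is the cathode and Cr²⁺/Cr the anode, E°cell = E°(MnO₄⁻/Mn²⁺) − E°(Cr²⁺/Cr).
So E°(MnO₄⁻/Mn²⁺) = E°cell + E°(Cr²⁺/Cr) = +2.420 + (-0.91) = +1.51 V.

+1.51 V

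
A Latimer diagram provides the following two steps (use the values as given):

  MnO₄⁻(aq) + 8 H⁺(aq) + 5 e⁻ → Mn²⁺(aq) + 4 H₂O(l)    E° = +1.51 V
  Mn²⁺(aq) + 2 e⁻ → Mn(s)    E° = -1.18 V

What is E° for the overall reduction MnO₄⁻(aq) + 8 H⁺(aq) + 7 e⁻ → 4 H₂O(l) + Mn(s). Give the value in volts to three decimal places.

+0.741 V

Adding the free-energy changes (−nFE°) of the two steps gives −n₃FE°₃ = −n₁FE°₁ − n₂FE°₂.
E°₃ = (5×+1.51 + 2×-1.18) / 7 = (+5.190) / 7 = +0.741 V.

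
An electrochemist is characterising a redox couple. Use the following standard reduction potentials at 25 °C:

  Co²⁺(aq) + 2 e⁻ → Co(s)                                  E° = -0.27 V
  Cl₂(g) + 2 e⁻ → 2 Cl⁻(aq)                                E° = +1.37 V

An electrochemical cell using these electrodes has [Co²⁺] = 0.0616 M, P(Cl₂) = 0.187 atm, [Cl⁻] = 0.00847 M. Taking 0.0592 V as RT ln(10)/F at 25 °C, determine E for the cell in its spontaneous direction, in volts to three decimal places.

+1.777 V

Cl₂/Cl⁻ is the cathode (higher E°), Co²⁺/Co the anode: E°cell = +1.37 − (-0.27) = +1.64 V, n = 2.
Overall: Cl₂(g) + Co(s) → 2 Cl⁻(aq) + Co²⁺(aq)
Q = [Cl⁻]^2·[Co²⁺] / (P(Cl₂)); log Q = -4.626.
E = E° − (0.0592/n) log Q = +1.64 − (0.0592/2)(-4.626) = +1.777 V.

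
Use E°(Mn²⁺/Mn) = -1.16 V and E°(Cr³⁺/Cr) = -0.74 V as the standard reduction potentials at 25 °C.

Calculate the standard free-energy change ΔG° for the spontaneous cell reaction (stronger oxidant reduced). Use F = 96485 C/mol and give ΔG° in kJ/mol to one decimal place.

Cr³⁺/Cr (E° = -0.74 V) is the cathode; Mn²⁺/Mn (E° = -1.16 V) is the anode, so E°cell = +0.42 V.
Balancing electrons gives n = 6 (lcm of 3 and 2).
ΔG° = −nFE° = −(6)(96485)(+0.42) = -243,142 J = -243.1 kJ/mol.

-243.1 kJ/mol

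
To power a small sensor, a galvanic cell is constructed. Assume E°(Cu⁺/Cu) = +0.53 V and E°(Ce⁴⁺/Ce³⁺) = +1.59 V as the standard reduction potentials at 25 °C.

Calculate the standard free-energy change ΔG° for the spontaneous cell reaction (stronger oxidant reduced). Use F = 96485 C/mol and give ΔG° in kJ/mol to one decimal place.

Ce⁴⁺/Ce³⁺ (E° = +1.59 V) is the cathode; Cu⁺/Cu (E° = +0.53 V) is the anode, so E°cell = +1.06 V.
Balancing electrons gives n = 1 (lcm of 1 and 1).
ΔG° = −nFE° = −(1)(96485)(+1.06) = -102,274 J = -102.3 kJ/mol.

-102.3 kJ/mol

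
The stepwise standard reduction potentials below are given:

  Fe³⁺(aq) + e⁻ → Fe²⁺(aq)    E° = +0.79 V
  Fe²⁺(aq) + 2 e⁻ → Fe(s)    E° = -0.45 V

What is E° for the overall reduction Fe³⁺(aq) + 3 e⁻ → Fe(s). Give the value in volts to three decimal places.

Since ΔG° = −nFE° is additive over sequential reductions, n₃E°₃ = n₁E°₁ + n₂E°₂.
E°₃ = (1×+0.79 + 2×-0.45) / 3 = (-0.110) / 3 = -0.037 V.
E° values themselves are not directly additive — weighting by electron count is essential.

-0.037 V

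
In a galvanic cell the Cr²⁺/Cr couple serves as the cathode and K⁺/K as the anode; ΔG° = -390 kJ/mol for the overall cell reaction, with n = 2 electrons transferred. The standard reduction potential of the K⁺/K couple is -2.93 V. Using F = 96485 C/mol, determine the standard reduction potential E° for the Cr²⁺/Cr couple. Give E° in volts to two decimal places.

-0.91 V

E°cell = −ΔG°/(nF) = −(-390×10³)/((2)(96485)) = +2.021 V.
Since Cr²⁺/Cr is the cathode and K⁺/K the anode, E°cell = E°(Cr²⁺/Cr) − E°(K⁺/K).
So E°(Cr²⁺/Cr) = E°cell + E°(K⁺/K) = +2.021 + (-2.93) = -0.91 V.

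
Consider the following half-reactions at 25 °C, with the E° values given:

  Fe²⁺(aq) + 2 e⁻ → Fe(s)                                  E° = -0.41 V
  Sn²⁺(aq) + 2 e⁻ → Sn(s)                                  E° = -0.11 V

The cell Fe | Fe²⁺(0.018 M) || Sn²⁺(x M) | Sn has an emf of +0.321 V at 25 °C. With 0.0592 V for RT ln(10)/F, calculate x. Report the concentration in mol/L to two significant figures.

Sn²⁺/Sn is the cathode, Fe²⁺/Fe the anode: E°cell = +0.30 V, n = 2.
Overall reaction: Sn²⁺(aq) + Fe(s) → Sn(s) + Fe²⁺(aq); Q = [Fe²⁺]^1/[Sn²⁺]^1.
From E = E° − (0.0592/n) log Q: log Q = (E° − E)·n/0.0592 = (+0.30 − (+0.321))·2/0.0592 = -0.7095.
So 1·log[Sn²⁺] = 1·log(0.018) − log Q = -1.7447 − (-0.7095) = -1.0352; [Sn²⁺] = 10^(-1.0352) ≈ 0.092 M.

0.092 M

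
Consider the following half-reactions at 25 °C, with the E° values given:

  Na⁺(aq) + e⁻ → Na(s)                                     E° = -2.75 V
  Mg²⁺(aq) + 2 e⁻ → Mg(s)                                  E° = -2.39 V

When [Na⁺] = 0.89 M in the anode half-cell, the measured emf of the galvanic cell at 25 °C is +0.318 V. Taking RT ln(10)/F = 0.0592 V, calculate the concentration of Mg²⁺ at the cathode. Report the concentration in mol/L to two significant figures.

0.030 M

Mg²⁺/Mg is the cathode, Na⁺/Na the anode: E°cell = +0.36 V, n = 2.
Overall reaction: Mg²⁺(aq) + 2 Na(s) → Mg(s) + 2 Na⁺(aq); Q = [Na⁺]^2/[Mg²⁺]^1.
From E = E° − (0.0592/n) log Q: log Q = (E° − E)·n/0.0592 = (+0.36 − (+0.318))·2/0.0592 = 1.4189.
So 1·log[Mg²⁺] = 2·log(0.89) − log Q = -0.1012 − (1.4189) = -1.5201; [Mg²⁺] = 10^(-1.5201) ≈ 0.030 M.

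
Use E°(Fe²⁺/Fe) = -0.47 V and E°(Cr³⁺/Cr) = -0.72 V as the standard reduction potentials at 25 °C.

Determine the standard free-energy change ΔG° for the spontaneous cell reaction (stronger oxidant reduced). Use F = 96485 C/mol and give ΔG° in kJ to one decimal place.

-144.7 kJ

Fe²⁺/Fe (E° = -0.47 V) is the cathode; Cr³⁺/Cr (E° = -0.72 V) is the anode, so E°cell = +0.25 V.
Balancing electrons gives n = 6 (lcm of 2 and 3).
ΔG° = −nFE° = −(6)(96485)(+0.25) = -144,728 J = -144.7 kJ.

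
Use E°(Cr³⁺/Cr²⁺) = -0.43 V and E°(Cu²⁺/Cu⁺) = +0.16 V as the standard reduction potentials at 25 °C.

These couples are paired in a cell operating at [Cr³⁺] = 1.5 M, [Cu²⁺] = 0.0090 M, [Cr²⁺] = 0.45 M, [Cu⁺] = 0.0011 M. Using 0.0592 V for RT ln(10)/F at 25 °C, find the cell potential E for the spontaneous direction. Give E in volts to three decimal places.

Cu²⁺/Cu⁺ is the cathode (higher E°), Cr³⁺/Cr²⁺ the anode: E°cell = +0.16 − (-0.43) = +0.59 V, n = 1.
Overall: Cu²⁺(aq) + Cr²⁺(aq) → Cu⁺(aq) + Cr³⁺(aq)
Q = [Cu⁺]·[Cr³⁺] / ([Cu²⁺]·[Cr²⁺]); log Q = -0.390.
E = E° − (0.0592/n) log Q = +0.59 − (0.0592/1)(-0.390) = +0.613 V.

+0.613 V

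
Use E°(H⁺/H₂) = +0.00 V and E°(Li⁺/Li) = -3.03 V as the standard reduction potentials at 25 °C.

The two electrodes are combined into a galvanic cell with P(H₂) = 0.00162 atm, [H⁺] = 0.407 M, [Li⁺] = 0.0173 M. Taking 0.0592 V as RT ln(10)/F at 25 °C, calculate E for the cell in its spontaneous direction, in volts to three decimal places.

+3.194 V

H⁺/H₂ is the cathode (higher E°), Li⁺/Li the anode: E°cell = +0.00 − (-3.03) = +3.03 V, n = 2.
Overall: 2 H⁺(aq) + 2 Li(s) → H₂(g) + 2 Li⁺(aq)
Q = P(H₂)·[Li⁺]^2 / ([H⁺]^2); log Q = -5.534.
E = E° − (0.0592/n) log Q = +3.03 − (0.0592/2)(-5.534) = +3.194 V.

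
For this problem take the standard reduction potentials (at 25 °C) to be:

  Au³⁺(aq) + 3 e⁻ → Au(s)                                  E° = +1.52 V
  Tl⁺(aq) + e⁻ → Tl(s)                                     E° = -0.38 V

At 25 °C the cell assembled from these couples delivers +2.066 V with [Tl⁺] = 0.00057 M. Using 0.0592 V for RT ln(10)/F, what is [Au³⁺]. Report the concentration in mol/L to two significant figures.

0.048 M

Au³⁺/Au is the cathode, Tl⁺/Tl the anode: E°cell = +1.90 V, n = 3.
Overall reaction: Au³⁺(aq) + 3 Tl(s) → Au(s) + 3 Tl⁺(aq); Q = [Tl⁺]^3/[Au³⁺]^1.
From E = E° − (0.0592/n) log Q: log Q = (E° − E)·n/0.0592 = (+1.90 − (+2.066))·3/0.0592 = -8.4122.
So 1·log[Au³⁺] = 3·log(0.00057) − log Q = -9.7324 − (-8.4122) = -1.3202; [Au³⁺] = 10^(-1.3202) ≈ 0.048 M.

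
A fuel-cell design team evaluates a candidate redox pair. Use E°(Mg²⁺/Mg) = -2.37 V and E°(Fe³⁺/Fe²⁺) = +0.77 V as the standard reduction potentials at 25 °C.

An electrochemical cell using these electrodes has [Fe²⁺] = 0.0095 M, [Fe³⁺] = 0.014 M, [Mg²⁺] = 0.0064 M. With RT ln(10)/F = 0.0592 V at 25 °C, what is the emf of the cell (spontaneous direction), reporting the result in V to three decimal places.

Fe³⁺/Fe²⁺ is the cathode (higher E°), Mg²⁺/Mg the anode: E°cell = +0.77 − (-2.37) = +3.14 V, n = 2.
Overall: 2 Fe³⁺(aq) + Mg(s) → 2 Fe²⁺(aq) + Mg²⁺(aq)
Q = [Fe²⁺]^2·[Mg²⁺] / ([Fe³⁺]^2); log Q = -2.531.
E = E° − (0.0592/n) log Q = +3.14 − (0.0592/2)(-2.531) = +3.215 V.

+3.215 V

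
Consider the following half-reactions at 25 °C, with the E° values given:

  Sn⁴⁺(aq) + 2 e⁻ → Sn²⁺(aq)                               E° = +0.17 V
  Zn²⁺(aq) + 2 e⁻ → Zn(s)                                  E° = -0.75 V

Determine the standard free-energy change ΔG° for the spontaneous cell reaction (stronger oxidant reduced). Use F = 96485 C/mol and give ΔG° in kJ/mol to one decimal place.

-177.5 kJ/mol

Sn⁴⁺/Sn²⁺ (E° = +0.17 V) is the cathode; Zn²⁺/Zn (E° = -0.75 V) is the anode, so E°cell = +0.92 V.
Balancing electrons gives n = 2 (lcm of 2 and 2).
ΔG° = −nFE° = −(2)(96485)(+0.92) = -177,532 J = -177.5 kJ/mol.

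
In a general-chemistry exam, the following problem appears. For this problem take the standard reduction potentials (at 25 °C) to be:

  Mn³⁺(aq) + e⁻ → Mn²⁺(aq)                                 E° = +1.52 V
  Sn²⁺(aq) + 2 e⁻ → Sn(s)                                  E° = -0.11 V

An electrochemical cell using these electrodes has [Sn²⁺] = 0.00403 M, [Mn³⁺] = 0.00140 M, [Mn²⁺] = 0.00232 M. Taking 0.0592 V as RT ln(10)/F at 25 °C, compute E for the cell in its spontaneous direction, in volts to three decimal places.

Mn³⁺/Mn²⁺ is the cathode (higher E°), Sn²⁺/Sn the anode: E°cell = +1.52 − (-0.11) = +1.63 V, n = 2.
Overall: 2 Mn³⁺(aq) + Sn(s) → 2 Mn²⁺(aq) + Sn²⁺(aq)
Q = [Mn²⁺]^2·[Sn²⁺] / ([Mn³⁺]^2); log Q = -1.956.
E = E° − (0.0592/n) log Q = +1.63 − (0.0592/2)(-1.956) = +1.688 V.

+1.688 V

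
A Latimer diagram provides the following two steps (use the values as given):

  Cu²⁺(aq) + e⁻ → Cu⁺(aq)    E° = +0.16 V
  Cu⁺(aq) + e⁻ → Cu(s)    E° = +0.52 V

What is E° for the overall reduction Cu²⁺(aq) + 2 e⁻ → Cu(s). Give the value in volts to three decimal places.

+0.340 V

Standard free energies of sequential steps add: ΔG°₃ = ΔG°₁ + ΔG°₂, so n₃E°₃ = n₁E°₁ + n₂E°₂.
E°₃ = (1×+0.16 + 1×+0.52) / 2 = (+0.680) / 2 = +0.340 V.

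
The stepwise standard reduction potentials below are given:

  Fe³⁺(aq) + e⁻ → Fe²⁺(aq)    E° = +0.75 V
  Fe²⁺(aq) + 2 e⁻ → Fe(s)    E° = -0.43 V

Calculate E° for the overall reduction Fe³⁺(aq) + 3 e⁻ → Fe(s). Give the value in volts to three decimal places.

Standard free energies of sequential steps add: ΔG°₃ = ΔG°₁ + ΔG°₂, so n₃E°₃ = n₁E°₁ + n₂E°₂.
E°₃ = (1×+0.75 + 2×-0.43) / 3 = (-0.110) / 3 = -0.037 V.

-0.037 V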